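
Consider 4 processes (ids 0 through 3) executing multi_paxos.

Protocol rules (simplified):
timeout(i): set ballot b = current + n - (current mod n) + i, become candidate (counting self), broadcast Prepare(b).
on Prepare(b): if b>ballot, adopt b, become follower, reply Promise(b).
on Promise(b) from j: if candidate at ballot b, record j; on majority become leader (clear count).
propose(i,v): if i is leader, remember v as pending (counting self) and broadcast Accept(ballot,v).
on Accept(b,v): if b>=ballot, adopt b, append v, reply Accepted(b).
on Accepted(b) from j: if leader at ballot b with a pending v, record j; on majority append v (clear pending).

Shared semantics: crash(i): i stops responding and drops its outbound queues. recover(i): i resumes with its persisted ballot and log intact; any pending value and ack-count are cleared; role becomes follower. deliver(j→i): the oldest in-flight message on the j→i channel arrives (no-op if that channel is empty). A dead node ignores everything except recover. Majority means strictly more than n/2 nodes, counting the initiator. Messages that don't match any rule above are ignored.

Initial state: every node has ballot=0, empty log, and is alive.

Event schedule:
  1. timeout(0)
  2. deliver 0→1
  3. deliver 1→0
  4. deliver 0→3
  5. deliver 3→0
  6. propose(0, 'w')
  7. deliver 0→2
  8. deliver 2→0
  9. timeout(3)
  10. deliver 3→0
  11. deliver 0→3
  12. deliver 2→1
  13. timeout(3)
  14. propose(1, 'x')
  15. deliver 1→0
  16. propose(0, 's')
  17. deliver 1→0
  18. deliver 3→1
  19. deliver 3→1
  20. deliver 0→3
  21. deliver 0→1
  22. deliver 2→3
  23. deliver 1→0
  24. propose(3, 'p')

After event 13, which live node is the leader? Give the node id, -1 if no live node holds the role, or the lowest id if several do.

[1] timeout(0) → N0(cand b4 [-])
[2] deliver 0→1 → N1(foll b4 [-])
[3] deliver 1→0 → ∅
[4] deliver 0→3 → N3(foll b4 [-])
[5] deliver 3→0 → N0(lead b4 [-])
[6] propose(0,'w') → ∅
[7] deliver 0→2 → N2(foll b4 [-])
[8] deliver 2→0 → ∅
[9] timeout(3) → N3(cand b11 [-])
[10] deliver 3→0 → N0(foll b11 [-])
[11] deliver 0→3 → ∅
[12] deliver 2→1 → ∅
[13] timeout(3) → N3(cand b15 [-])

-1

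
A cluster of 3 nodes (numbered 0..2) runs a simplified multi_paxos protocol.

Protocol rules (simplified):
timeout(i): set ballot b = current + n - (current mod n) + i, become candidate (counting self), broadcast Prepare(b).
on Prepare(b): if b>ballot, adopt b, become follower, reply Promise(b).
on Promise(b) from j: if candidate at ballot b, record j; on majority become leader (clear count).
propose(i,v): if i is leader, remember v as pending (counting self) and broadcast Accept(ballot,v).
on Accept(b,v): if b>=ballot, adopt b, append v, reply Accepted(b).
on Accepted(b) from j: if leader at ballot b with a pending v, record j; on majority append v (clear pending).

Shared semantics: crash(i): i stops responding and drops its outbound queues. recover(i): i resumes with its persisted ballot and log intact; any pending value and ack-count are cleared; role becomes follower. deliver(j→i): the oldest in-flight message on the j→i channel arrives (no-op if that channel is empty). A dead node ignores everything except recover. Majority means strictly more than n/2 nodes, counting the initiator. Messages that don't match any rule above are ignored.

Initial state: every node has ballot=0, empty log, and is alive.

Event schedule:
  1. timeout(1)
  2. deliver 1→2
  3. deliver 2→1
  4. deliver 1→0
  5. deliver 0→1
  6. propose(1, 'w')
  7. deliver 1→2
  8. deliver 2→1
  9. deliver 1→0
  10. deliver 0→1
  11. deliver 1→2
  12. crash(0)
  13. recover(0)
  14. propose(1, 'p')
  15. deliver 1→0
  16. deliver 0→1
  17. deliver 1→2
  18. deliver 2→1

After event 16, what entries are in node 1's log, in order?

w,p

1. timeout(1):  <1:cand b4 ->
2. deliver 1→2:  <2:foll b4 ->
3. deliver 2→1:  <1:lead b4 ->
4. deliver 1→0:  <0:foll b4 ->
5. deliver 0→1:  nop
6. propose(1,'w'):  nop
7. deliver 1→2:  <2:foll b4 w>
8. deliver 2→1:  <1:lead b4 w>
9. deliver 1→0:  <0:foll b4 w>
10. deliver 0→1:  nop
11. deliver 1→2:  nop
12. crash(0):  <0:✗foll b4 w>
13. recover(0):  <0:foll b4 w>
14. propose(1,'p'):  nop
15. deliver 1→0:  <0:foll b4 w,p>
16. deliver 0→1:  <1:lead b4 w,p>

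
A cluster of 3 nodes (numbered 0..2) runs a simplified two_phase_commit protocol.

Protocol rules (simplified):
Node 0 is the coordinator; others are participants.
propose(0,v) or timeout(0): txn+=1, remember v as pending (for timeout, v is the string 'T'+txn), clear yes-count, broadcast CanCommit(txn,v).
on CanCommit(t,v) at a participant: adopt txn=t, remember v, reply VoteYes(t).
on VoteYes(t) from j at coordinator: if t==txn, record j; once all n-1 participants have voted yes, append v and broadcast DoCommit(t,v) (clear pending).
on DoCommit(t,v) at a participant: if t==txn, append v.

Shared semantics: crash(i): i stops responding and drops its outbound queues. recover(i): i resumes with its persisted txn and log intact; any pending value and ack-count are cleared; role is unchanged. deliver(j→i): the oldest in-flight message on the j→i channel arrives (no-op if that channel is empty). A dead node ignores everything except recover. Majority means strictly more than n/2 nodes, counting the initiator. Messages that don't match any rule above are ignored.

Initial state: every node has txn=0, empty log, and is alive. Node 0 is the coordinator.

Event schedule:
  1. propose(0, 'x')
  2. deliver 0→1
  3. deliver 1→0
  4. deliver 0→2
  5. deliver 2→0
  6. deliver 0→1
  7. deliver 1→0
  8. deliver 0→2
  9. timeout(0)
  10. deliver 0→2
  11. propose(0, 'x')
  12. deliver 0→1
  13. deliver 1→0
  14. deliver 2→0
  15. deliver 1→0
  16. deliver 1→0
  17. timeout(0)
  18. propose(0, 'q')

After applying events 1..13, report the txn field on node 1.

after 1 — propose(0,'x'): n0:coor/t1/[-]
after 2 — deliver 0→1: n1:part/t1/[-]
after 3 — deliver 1→0: ·
after 4 — deliver 0→2: n2:part/t1/[-]
after 5 — deliver 2→0: n0:coor/t1/[x]
after 6 — deliver 0→1: n1:part/t1/[x]
after 7 — deliver 1→0: ·
after 8 — deliver 0→2: n2:part/t1/[x]
after 9 — timeout(0): n0:coor/t2/[x]
after 10 — deliver 0→2: n2:part/t2/[x]
after 11 — propose(0,'x'): n0:coor/t3/[x]
after 12 — deliver 0→1: n1:part/t2/[x]
after 13 — deliver 1→0: ·

2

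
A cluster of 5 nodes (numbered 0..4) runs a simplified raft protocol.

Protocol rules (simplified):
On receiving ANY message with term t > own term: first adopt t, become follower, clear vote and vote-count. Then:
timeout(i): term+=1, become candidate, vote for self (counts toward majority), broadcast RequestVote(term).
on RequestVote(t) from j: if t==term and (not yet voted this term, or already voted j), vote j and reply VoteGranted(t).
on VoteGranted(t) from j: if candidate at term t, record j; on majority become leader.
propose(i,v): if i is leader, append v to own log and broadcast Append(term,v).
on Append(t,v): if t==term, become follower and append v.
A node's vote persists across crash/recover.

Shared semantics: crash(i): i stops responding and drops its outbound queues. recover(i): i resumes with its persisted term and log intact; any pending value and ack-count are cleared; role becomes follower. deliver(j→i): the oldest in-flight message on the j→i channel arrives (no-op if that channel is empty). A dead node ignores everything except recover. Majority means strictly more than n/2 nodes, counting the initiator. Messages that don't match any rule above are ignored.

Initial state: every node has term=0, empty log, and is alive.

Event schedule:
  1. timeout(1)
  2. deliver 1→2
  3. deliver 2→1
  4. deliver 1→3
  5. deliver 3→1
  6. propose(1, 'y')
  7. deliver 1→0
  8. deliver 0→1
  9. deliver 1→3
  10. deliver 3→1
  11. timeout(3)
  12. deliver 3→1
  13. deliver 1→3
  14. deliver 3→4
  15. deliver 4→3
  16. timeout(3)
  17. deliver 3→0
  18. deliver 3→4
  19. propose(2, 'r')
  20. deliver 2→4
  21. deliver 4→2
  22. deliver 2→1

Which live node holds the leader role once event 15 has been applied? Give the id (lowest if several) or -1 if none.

3

[1] timeout(1) → N1(cand t1 [-])
[2] deliver 1→2 → N2(foll t1 [-])
[3] deliver 2→1 → ∅
[4] deliver 1→3 → N3(foll t1 [-])
[5] deliver 3→1 → N1(lead t1 [-])
[6] propose(1,'y') → N1(lead t1 [y])
[7] deliver 1→0 → N0(foll t1 [-])
[8] deliver 0→1 → ∅
[9] deliver 1→3 → N3(foll t1 [y])
[10] deliver 3→1 → ∅
[11] timeout(3) → N3(cand t2 [y])
[12] deliver 3→1 → N1(foll t2 [y])
[13] deliver 1→3 → ∅
[14] deliver 3→4 → N4(foll t2 [-])
[15] deliver 4→3 → N3(lead t2 [y])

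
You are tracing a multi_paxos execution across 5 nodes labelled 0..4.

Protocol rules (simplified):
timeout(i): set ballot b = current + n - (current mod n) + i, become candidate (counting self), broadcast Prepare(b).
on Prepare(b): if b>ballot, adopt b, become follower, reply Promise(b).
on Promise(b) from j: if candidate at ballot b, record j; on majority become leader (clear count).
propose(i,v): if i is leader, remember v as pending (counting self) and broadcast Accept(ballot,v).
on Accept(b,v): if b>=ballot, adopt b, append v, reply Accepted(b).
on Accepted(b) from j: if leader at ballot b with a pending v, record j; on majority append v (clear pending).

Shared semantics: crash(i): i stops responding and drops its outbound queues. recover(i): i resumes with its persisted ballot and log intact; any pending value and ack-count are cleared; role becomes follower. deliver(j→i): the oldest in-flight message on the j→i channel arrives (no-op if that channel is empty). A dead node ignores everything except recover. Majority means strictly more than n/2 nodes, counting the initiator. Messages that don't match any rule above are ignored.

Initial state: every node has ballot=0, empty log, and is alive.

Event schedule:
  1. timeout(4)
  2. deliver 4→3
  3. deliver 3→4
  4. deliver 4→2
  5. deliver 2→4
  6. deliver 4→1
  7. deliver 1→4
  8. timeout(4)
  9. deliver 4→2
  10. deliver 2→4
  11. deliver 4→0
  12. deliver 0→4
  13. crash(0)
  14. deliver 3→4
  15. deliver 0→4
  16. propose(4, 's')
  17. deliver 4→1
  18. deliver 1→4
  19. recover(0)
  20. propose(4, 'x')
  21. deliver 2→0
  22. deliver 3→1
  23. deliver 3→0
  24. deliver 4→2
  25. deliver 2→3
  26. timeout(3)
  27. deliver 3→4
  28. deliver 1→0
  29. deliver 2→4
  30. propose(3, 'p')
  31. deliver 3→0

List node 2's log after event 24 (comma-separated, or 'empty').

x

step 1 timeout(4): 4={cand,b=9,log=-}
step 2 deliver 4→3: 3={foll,b=9,log=-}
step 3 deliver 3→4: —
step 4 deliver 4→2: 2={foll,b=9,log=-}
step 5 deliver 2→4: 4={lead,b=9,log=-}
step 6 deliver 4→1: 1={foll,b=9,log=-}
step 7 deliver 1→4: —
step 8 timeout(4): 4={cand,b=14,log=-}
step 9 deliver 4→2: 2={foll,b=14,log=-}
step 10 deliver 2→4: —
step 11 deliver 4→0: 0={foll,b=9,log=-}
step 12 deliver 0→4: —
step 13 crash(0): 0={✗foll,b=9,log=-}
step 14 deliver 3→4: —
step 15 deliver 0→4: —
step 16 propose(4,'s'): —
step 17 deliver 4→1: 1={foll,b=14,log=-}
step 18 deliver 1→4: 4={lead,b=14,log=-}
step 19 recover(0): 0={foll,b=9,log=-}
step 20 propose(4,'x'): —
step 21 deliver 2→0: —
step 22 deliver 3→1: —
step 23 deliver 3→0: —
step 24 deliver 4→2: 2={foll,b=14,log=x}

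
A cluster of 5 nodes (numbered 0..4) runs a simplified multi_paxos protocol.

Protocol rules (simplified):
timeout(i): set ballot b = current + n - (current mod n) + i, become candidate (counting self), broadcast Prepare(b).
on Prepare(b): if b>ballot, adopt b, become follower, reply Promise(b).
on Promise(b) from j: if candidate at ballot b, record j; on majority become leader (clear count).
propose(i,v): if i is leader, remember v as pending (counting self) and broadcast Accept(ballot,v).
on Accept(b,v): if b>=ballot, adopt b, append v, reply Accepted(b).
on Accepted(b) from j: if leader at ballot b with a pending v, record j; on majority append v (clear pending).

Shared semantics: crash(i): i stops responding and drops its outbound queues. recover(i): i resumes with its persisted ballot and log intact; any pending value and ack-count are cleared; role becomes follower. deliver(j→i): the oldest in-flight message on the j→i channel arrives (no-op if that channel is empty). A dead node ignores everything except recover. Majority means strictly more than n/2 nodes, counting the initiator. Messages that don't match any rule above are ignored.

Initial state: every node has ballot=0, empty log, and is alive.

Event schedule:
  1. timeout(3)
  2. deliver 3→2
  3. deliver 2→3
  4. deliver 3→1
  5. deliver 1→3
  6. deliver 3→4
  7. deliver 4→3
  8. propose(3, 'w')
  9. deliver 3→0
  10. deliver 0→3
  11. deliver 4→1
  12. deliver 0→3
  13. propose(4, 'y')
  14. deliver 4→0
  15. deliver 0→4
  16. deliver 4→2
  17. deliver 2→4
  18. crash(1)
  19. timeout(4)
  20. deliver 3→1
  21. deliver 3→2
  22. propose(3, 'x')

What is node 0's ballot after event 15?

e1 timeout(3): 3[cand,b=8,-]
e2 deliver 3→2: 2[foll,b=8,-]
e3 deliver 2→3: ·
e4 deliver 3→1: 1[foll,b=8,-]
e5 deliver 1→3: 3[lead,b=8,-]
e6 deliver 3→4: 4[foll,b=8,-]
e7 deliver 4→3: ·
e8 propose(3,'w'): ·
e9 deliver 3→0: 0[foll,b=8,-]
e10 deliver 0→3: ·
e11 deliver 4→1: ·
e12 deliver 0→3: ·
e13 propose(4,'y'): ·
e14 deliver 4→0: ·
e15 deliver 0→4: ·

8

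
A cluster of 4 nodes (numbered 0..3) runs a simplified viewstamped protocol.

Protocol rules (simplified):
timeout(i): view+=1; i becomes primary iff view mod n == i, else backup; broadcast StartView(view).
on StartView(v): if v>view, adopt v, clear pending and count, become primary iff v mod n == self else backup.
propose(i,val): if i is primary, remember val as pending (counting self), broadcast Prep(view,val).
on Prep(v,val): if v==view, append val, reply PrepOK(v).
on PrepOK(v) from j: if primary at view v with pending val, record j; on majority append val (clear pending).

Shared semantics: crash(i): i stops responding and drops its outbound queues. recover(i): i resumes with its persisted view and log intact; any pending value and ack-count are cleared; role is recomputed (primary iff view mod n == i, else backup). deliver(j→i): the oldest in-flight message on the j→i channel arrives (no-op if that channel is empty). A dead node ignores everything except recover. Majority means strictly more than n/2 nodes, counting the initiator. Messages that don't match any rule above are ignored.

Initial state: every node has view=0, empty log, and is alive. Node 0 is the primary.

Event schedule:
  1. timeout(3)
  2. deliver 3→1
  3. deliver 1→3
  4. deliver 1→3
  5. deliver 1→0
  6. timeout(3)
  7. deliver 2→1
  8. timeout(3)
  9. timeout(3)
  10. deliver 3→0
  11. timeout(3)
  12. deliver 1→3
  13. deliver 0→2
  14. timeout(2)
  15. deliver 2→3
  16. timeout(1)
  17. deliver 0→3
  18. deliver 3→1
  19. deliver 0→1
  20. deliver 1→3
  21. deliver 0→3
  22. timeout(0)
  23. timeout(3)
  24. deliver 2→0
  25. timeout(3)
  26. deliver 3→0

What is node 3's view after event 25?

7

step 1 timeout(3): 3={back,v=1,log=-}
step 2 deliver 3→1: 1={prim,v=1,log=-}
step 3 deliver 1→3: —
step 4 deliver 1→3: —
step 5 deliver 1→0: —
step 6 timeout(3): 3={back,v=2,log=-}
step 7 deliver 2→1: —
step 8 timeout(3): 3={prim,v=3,log=-}
step 9 timeout(3): 3={back,v=4,log=-}
step 10 deliver 3→0: 0={back,v=1,log=-}
step 11 timeout(3): 3={back,v=5,log=-}
step 12 deliver 1→3: —
step 13 deliver 0→2: —
step 14 timeout(2): 2={back,v=1,log=-}
step 15 deliver 2→3: —
step 16 timeout(1): 1={back,v=2,log=-}
step 17 deliver 0→3: —
step 18 deliver 3→1: —
step 19 deliver 0→1: —
step 20 deliver 1→3: —
step 21 deliver 0→3: —
step 22 timeout(0): 0={back,v=2,log=-}
step 23 timeout(3): 3={back,v=6,log=-}
step 24 deliver 2→0: —
step 25 timeout(3): 3={prim,v=7,log=-}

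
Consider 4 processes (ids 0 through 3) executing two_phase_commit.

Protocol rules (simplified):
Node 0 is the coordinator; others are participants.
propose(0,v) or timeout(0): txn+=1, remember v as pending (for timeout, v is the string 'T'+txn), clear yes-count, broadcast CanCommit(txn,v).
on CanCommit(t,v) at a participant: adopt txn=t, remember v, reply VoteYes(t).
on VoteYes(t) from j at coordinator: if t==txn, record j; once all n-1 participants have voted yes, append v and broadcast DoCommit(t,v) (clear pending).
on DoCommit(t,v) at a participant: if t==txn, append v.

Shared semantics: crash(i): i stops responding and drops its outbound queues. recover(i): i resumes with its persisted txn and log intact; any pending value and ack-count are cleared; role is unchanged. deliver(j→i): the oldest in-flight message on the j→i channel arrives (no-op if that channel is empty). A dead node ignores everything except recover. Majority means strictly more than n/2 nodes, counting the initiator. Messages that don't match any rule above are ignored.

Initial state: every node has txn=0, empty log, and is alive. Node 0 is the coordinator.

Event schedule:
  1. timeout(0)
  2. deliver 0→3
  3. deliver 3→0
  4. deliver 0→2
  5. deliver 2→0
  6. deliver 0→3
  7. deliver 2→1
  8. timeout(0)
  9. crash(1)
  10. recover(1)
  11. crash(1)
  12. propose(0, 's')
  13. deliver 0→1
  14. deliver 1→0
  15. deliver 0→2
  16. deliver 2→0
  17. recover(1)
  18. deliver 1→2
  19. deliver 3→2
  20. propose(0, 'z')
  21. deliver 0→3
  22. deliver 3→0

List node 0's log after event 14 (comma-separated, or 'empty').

after 1 — timeout(0): n0:coor/t1/[-]
after 2 — deliver 0→3: n3:part/t1/[-]
after 3 — deliver 3→0: ·
after 4 — deliver 0→2: n2:part/t1/[-]
after 5 — deliver 2→0: ·
after 6 — deliver 0→3: ·
after 7 — deliver 2→1: ·
after 8 — timeout(0): n0:coor/t2/[-]
after 9 — crash(1): n1:✗part/t0/[-]
after 10 — recover(1): n1:part/t0/[-]
after 11 — crash(1): n1:✗part/t0/[-]
after 12 — propose(0,'s'): n0:coor/t3/[-]
after 13 — deliver 0→1: ·
after 14 — deliver 1→0: ·

empty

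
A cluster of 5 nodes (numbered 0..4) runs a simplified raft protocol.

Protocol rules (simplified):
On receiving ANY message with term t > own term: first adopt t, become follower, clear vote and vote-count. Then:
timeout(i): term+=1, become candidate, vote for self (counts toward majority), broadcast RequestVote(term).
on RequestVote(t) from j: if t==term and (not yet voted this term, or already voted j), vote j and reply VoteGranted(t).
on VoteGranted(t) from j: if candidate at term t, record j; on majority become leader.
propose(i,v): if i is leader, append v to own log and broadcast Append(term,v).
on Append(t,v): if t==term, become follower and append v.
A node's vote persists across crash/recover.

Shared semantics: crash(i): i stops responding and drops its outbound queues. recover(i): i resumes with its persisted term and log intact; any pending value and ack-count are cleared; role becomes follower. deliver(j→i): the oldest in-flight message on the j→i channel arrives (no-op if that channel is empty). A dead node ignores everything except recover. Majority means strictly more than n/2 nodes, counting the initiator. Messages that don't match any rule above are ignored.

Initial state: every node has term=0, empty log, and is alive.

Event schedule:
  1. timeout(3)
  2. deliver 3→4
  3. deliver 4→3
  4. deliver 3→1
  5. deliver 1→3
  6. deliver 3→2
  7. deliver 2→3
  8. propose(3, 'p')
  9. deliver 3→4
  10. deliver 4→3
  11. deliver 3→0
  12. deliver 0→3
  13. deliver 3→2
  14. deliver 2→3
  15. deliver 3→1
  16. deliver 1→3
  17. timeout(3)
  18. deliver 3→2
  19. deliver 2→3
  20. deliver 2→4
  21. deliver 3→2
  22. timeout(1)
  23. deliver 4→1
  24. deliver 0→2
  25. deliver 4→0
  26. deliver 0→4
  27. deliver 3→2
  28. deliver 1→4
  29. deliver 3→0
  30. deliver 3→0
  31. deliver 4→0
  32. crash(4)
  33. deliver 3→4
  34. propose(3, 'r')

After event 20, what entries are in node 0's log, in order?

empty

[1] timeout(3) → N3(cand t1 [-])
[2] deliver 3→4 → N4(foll t1 [-])
[3] deliver 4→3 → ∅
[4] deliver 3→1 → N1(foll t1 [-])
[5] deliver 1→3 → N3(lead t1 [-])
[6] deliver 3→2 → N2(foll t1 [-])
[7] deliver 2→3 → ∅
[8] propose(3,'p') → N3(lead t1 [p])
[9] deliver 3→4 → N4(foll t1 [p])
[10] deliver 4→3 → ∅
[11] deliver 3→0 → N0(foll t1 [-])
[12] deliver 0→3 → ∅
[13] deliver 3→2 → N2(foll t1 [p])
[14] deliver 2→3 → ∅
[15] deliver 3→1 → N1(foll t1 [p])
[16] deliver 1→3 → ∅
[17] timeout(3) → N3(cand t2 [p])
[18] deliver 3→2 → N2(foll t2 [p])
[19] deliver 2→3 → ∅
[20] deliver 2→4 → ∅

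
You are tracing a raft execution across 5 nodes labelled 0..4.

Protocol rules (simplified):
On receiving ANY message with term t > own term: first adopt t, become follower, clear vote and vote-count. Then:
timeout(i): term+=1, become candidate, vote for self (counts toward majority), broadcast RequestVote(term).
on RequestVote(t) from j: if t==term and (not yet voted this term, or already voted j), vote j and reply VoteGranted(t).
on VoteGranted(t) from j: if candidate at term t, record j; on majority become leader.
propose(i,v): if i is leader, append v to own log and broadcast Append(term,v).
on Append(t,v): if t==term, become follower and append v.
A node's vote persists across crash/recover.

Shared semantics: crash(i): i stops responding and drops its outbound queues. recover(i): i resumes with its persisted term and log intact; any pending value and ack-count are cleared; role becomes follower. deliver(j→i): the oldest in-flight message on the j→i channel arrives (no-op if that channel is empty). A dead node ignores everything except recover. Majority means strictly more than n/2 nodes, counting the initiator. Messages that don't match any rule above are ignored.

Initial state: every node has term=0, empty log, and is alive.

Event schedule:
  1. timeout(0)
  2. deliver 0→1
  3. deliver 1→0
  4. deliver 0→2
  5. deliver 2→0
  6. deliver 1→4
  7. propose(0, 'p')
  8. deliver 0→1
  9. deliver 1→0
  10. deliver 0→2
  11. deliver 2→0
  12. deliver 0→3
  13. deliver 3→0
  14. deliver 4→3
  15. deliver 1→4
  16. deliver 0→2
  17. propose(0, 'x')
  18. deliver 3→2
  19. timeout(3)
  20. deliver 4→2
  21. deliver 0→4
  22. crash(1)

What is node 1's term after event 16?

1

[1] timeout(0) → N0(cand t1 [-])
[2] deliver 0→1 → N1(foll t1 [-])
[3] deliver 1→0 → ∅
[4] deliver 0→2 → N2(foll t1 [-])
[5] deliver 2→0 → N0(lead t1 [-])
[6] deliver 1→4 → ∅
[7] propose(0,'p') → N0(lead t1 [p])
[8] deliver 0→1 → N1(foll t1 [p])
[9] deliver 1→0 → ∅
[10] deliver 0→2 → N2(foll t1 [p])
[11] deliver 2→0 → ∅
[12] deliver 0→3 → N3(foll t1 [-])
[13] deliver 3→0 → ∅
[14] deliver 4→3 → ∅
[15] deliver 1→4 → ∅
[16] deliver 0→2 → ∅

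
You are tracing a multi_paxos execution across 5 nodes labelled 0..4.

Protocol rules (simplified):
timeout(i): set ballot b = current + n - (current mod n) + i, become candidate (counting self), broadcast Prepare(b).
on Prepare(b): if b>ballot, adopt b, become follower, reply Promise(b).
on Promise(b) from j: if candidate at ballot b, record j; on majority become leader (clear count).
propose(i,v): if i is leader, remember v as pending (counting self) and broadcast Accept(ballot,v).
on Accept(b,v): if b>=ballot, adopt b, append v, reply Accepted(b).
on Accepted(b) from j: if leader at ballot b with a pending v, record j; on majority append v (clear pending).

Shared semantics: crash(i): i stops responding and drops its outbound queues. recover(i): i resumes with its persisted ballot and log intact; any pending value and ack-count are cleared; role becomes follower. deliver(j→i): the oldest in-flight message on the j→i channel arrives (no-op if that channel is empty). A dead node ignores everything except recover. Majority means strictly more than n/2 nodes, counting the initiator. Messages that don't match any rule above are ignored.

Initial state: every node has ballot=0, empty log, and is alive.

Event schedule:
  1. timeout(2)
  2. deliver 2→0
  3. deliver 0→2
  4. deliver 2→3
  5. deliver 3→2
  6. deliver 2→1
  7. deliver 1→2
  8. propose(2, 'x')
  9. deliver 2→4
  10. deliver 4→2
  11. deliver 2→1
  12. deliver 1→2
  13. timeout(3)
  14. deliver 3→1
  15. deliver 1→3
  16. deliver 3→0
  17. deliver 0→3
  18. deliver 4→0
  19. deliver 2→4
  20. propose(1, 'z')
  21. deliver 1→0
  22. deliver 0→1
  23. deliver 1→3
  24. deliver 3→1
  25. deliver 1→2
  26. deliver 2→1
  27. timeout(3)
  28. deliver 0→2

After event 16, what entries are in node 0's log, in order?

empty

after 1 — timeout(2): n2:cand/b7/[-]
after 2 — deliver 2→0: n0:foll/b7/[-]
after 3 — deliver 0→2: ·
after 4 — deliver 2→3: n3:foll/b7/[-]
after 5 — deliver 3→2: n2:lead/b7/[-]
after 6 — deliver 2→1: n1:foll/b7/[-]
after 7 — deliver 1→2: ·
after 8 — propose(2,'x'): ·
after 9 — deliver 2→4: n4:foll/b7/[-]
after 10 — deliver 4→2: ·
after 11 — deliver 2→1: n1:foll/b7/[x]
after 12 — deliver 1→2: ·
after 13 — timeout(3): n3:cand/b13/[-]
after 14 — deliver 3→1: n1:foll/b13/[x]
after 15 — deliver 1→3: ·
after 16 — deliver 3→0: n0:foll/b13/[-]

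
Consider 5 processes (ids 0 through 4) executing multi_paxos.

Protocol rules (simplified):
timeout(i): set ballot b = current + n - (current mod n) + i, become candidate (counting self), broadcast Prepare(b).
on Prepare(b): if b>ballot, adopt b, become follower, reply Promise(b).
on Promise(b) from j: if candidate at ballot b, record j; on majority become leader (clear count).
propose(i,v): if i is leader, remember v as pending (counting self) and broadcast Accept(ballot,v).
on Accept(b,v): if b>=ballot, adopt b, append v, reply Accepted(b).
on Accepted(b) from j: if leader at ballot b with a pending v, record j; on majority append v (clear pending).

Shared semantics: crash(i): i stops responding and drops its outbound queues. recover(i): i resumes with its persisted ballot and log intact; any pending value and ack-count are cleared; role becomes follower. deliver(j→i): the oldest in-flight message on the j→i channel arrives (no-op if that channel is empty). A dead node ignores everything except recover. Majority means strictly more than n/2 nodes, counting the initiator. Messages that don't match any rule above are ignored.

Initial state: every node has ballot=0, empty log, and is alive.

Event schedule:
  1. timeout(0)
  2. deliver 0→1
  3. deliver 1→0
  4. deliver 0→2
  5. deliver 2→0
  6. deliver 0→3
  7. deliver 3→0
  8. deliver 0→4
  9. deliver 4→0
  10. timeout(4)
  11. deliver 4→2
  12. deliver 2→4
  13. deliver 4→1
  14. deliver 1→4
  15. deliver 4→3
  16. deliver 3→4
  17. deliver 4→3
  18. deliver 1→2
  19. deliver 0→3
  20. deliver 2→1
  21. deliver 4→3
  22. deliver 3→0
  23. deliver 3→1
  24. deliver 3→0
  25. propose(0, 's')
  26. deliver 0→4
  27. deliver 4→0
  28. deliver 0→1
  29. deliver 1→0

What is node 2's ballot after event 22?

14

e1 timeout(0): 0[cand,b=5,-]
e2 deliver 0→1: 1[foll,b=5,-]
e3 deliver 1→0: ·
e4 deliver 0→2: 2[foll,b=5,-]
e5 deliver 2→0: 0[lead,b=5,-]
e6 deliver 0→3: 3[foll,b=5,-]
e7 deliver 3→0: ·
e8 deliver 0→4: 4[foll,b=5,-]
e9 deliver 4→0: ·
e10 timeout(4): 4[cand,b=14,-]
e11 deliver 4→2: 2[foll,b=14,-]
e12 deliver 2→4: ·
e13 deliver 4→1: 1[foll,b=14,-]
e14 deliver 1→4: 4[lead,b=14,-]
e15 deliver 4→3: 3[foll,b=14,-]
e16 deliver 3→4: ·
e17 deliver 4→3: ·
e18 deliver 1→2: ·
e19 deliver 0→3: ·
e20 deliver 2→1: ·
e21 deliver 4→3: ·
e22 deliver 3→0: ·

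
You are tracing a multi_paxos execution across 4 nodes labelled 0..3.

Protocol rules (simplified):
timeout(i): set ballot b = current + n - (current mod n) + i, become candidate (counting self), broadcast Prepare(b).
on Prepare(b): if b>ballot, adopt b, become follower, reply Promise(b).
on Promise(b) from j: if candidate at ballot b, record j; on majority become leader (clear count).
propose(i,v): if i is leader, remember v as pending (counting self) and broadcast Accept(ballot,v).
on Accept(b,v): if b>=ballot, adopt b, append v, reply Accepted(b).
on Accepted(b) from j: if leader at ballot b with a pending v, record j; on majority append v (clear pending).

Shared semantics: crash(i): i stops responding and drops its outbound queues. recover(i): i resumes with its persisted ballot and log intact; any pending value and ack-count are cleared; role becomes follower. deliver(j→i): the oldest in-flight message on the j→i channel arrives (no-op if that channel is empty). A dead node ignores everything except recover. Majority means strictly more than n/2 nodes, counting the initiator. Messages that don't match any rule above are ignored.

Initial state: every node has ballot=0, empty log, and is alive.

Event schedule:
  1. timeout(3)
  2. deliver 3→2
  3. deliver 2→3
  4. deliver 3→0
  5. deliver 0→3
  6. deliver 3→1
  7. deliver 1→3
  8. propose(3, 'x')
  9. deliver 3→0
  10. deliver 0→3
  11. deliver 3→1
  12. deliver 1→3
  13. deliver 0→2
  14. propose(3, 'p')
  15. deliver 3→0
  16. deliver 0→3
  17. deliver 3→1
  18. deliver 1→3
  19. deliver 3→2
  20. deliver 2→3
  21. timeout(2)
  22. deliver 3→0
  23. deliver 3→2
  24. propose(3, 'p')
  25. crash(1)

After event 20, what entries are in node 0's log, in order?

1. timeout(3):  <3:cand b7 ->
2. deliver 3→2:  <2:foll b7 ->
3. deliver 2→3:  nop
4. deliver 3→0:  <0:foll b7 ->
5. deliver 0→3:  <3:lead b7 ->
6. deliver 3→1:  <1:foll b7 ->
7. deliver 1→3:  nop
8. propose(3,'x'):  nop
9. deliver 3→0:  <0:foll b7 x>
10. deliver 0→3:  nop
11. deliver 3→1:  <1:foll b7 x>
12. deliver 1→3:  <3:lead b7 x>
13. deliver 0→2:  nop
14. propose(3,'p'):  nop
15. deliver 3→0:  <0:foll b7 x,p>
16. deliver 0→3:  nop
17. deliver 3→1:  <1:foll b7 x,p>
18. deliver 1→3:  <3:lead b7 x,p>
19. deliver 3→2:  <2:foll b7 x>
20. deliver 2→3:  nop

x,p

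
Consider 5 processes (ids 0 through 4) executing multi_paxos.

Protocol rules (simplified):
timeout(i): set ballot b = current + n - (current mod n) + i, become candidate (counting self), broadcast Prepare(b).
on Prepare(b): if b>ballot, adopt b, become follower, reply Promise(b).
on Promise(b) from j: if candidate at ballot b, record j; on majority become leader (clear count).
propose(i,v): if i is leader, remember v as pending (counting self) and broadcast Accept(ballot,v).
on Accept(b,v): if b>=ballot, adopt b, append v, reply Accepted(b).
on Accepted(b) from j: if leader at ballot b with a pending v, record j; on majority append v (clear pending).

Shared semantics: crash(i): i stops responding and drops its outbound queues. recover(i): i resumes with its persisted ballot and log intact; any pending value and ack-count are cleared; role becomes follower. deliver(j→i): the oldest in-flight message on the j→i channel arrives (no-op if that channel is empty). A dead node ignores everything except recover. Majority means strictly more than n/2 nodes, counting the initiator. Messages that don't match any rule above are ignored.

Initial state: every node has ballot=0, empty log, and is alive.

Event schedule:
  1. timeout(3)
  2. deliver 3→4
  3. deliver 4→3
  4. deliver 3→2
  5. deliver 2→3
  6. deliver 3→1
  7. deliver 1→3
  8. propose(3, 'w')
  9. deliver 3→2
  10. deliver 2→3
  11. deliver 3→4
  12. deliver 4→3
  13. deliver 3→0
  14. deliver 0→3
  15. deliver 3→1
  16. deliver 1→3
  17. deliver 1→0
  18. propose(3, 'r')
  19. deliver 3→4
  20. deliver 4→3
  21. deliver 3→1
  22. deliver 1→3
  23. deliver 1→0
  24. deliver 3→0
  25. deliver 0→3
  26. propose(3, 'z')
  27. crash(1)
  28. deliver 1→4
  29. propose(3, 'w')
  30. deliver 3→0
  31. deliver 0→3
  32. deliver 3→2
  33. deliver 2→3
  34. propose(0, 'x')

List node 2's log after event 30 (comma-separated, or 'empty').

step 1 timeout(3): 3={cand,b=8,log=-}
step 2 deliver 3→4: 4={foll,b=8,log=-}
step 3 deliver 4→3: —
step 4 deliver 3→2: 2={foll,b=8,log=-}
step 5 deliver 2→3: 3={lead,b=8,log=-}
step 6 deliver 3→1: 1={foll,b=8,log=-}
step 7 deliver 1→3: —
step 8 propose(3,'w'): —
step 9 deliver 3→2: 2={foll,b=8,log=w}
step 10 deliver 2→3: —
step 11 deliver 3→4: 4={foll,b=8,log=w}
step 12 deliver 4→3: 3={lead,b=8,log=w}
step 13 deliver 3→0: 0={foll,b=8,log=-}
step 14 deliver 0→3: —
step 15 deliver 3→1: 1={foll,b=8,log=w}
step 16 deliver 1→3: —
step 17 deliver 1→0: —
step 18 propose(3,'r'): —
step 19 deliver 3→4: 4={foll,b=8,log=w,r}
step 20 deliver 4→3: —
step 21 deliver 3→1: 1={foll,b=8,log=w,r}
step 22 deliver 1→3: 3={lead,b=8,log=w,r}
step 23 deliver 1→0: —
step 24 deliver 3→0: 0={foll,b=8,log=w}
step 25 deliver 0→3: —
step 26 propose(3,'z'): —
step 27 crash(1): 1={✗foll,b=8,log=w,r}
step 28 deliver 1→4: —
step 29 propose(3,'w'): —
step 30 deliver 3→0: 0={foll,b=8,log=w,r}

w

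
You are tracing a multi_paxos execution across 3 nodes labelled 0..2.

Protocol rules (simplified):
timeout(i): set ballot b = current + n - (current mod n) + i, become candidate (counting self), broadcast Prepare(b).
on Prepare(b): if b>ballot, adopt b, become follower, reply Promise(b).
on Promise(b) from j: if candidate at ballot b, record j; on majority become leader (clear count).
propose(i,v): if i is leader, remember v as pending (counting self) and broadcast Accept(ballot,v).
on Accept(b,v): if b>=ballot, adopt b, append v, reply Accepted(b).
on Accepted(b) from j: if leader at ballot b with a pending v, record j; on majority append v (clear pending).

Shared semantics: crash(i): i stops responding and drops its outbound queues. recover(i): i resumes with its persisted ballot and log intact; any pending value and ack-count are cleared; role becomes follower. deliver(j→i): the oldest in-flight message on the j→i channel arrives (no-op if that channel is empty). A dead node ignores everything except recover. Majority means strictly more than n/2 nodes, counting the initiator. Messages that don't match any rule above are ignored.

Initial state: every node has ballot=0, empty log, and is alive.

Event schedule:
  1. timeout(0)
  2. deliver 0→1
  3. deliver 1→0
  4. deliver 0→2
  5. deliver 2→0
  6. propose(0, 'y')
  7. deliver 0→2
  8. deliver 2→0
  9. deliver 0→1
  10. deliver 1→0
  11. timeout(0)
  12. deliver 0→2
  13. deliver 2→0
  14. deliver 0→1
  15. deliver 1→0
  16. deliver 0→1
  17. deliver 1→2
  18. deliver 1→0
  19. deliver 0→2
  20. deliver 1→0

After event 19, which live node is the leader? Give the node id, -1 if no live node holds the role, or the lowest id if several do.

1. timeout(0):  <0:cand b3 ->
2. deliver 0→1:  <1:foll b3 ->
3. deliver 1→0:  <0:lead b3 ->
4. deliver 0→2:  <2:foll b3 ->
5. deliver 2→0:  nop
6. propose(0,'y'):  nop
7. deliver 0→2:  <2:foll b3 y>
8. deliver 2→0:  <0:lead b3 y>
9. deliver 0→1:  <1:foll b3 y>
10. deliver 1→0:  nop
11. timeout(0):  <0:cand b6 y>
12. deliver 0→2:  <2:foll b6 y>
13. deliver 2→0:  <0:lead b6 y>
14. deliver 0→1:  <1:foll b6 y>
15. deliver 1→0:  nop
16. deliver 0→1:  nop
17. deliver 1→2:  nop
18. deliver 1→0:  nop
19. deliver 0→2:  nop

0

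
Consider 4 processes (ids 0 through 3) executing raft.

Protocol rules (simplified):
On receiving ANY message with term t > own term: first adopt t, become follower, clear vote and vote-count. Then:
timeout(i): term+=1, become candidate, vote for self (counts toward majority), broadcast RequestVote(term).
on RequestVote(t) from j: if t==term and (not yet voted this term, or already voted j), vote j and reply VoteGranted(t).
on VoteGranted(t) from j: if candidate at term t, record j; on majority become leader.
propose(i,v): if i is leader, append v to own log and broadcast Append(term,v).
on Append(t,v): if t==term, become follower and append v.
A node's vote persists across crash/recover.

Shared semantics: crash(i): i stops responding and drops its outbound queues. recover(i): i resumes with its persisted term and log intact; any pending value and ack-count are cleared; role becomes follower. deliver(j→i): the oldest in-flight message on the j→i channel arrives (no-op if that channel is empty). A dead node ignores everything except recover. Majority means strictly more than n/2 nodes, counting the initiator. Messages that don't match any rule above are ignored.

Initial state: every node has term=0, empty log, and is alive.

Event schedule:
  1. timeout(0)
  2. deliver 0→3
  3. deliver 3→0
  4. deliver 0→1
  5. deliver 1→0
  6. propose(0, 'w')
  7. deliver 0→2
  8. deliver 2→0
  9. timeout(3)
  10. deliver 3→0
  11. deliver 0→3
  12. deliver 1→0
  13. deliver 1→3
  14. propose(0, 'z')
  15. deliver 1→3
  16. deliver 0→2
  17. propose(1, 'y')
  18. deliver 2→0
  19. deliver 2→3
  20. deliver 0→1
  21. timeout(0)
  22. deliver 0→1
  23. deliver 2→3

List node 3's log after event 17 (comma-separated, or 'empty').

step 1 timeout(0): 0={cand,t=1,log=-}
step 2 deliver 0→3: 3={foll,t=1,log=-}
step 3 deliver 3→0: —
step 4 deliver 0→1: 1={foll,t=1,log=-}
step 5 deliver 1→0: 0={lead,t=1,log=-}
step 6 propose(0,'w'): 0={lead,t=1,log=w}
step 7 deliver 0→2: 2={foll,t=1,log=-}
step 8 deliver 2→0: —
step 9 timeout(3): 3={cand,t=2,log=-}
step 10 deliver 3→0: 0={foll,t=2,log=w}
step 11 deliver 0→3: —
step 12 deliver 1→0: —
step 13 deliver 1→3: —
step 14 propose(0,'z'): —
step 15 deliver 1→3: —
step 16 deliver 0→2: 2={foll,t=1,log=w}
step 17 propose(1,'y'): —

empty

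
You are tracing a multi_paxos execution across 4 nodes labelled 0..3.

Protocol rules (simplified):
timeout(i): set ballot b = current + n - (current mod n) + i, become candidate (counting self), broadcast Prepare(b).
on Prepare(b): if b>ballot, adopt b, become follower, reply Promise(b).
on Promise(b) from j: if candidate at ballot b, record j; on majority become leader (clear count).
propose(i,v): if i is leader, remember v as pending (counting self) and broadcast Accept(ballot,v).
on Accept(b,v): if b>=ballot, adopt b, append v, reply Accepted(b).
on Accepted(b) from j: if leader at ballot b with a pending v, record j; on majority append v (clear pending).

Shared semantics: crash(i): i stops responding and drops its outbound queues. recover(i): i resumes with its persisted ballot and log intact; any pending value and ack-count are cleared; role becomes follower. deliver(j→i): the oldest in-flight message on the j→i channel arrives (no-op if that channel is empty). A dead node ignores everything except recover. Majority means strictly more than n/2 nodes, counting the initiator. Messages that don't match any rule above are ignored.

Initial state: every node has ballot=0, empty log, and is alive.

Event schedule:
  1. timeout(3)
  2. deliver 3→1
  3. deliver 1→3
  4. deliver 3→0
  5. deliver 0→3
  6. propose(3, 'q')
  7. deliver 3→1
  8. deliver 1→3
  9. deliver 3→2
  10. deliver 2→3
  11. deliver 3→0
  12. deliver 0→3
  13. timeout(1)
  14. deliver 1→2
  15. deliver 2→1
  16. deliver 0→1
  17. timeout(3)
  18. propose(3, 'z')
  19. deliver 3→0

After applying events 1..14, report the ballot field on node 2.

[1] timeout(3) → N3(cand b7 [-])
[2] deliver 3→1 → N1(foll b7 [-])
[3] deliver 1→3 → ∅
[4] deliver 3→0 → N0(foll b7 [-])
[5] deliver 0→3 → N3(lead b7 [-])
[6] propose(3,'q') → ∅
[7] deliver 3→1 → N1(foll b7 [q])
[8] deliver 1→3 → ∅
[9] deliver 3→2 → N2(foll b7 [-])
[10] deliver 2→3 → ∅
[11] deliver 3→0 → N0(foll b7 [q])
[12] deliver 0→3 → N3(lead b7 [q])
[13] timeout(1) → N1(cand b9 [q])
[14] deliver 1→2 → N2(foll b9 [-])

9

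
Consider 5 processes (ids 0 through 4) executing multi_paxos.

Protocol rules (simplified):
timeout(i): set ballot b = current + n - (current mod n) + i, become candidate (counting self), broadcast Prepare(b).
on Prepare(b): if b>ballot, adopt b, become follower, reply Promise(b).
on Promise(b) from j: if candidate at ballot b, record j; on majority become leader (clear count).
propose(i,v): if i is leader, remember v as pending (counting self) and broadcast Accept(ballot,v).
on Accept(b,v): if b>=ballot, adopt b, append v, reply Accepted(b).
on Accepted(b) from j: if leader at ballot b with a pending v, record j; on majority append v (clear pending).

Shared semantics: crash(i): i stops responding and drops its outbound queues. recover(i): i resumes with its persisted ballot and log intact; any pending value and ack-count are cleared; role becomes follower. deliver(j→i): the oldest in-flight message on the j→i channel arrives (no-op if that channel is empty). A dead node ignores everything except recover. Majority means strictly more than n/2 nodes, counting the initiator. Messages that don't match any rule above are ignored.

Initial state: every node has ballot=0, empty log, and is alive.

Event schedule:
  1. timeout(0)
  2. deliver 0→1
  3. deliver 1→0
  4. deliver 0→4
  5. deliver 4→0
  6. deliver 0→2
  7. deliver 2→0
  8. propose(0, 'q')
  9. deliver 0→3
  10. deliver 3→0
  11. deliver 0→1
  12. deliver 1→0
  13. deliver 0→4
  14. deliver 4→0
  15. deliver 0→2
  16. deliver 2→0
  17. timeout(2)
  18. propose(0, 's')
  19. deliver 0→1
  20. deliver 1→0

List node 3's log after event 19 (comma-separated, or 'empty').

empty

step 1 timeout(0): 0={cand,b=5,log=-}
step 2 deliver 0→1: 1={foll,b=5,log=-}
step 3 deliver 1→0: —
step 4 deliver 0→4: 4={foll,b=5,log=-}
step 5 deliver 4→0: 0={lead,b=5,log=-}
step 6 deliver 0→2: 2={foll,b=5,log=-}
step 7 deliver 2→0: —
step 8 propose(0,'q'): —
step 9 deliver 0→3: 3={foll,b=5,log=-}
step 10 deliver 3→0: —
step 11 deliver 0→1: 1={foll,b=5,log=q}
step 12 deliver 1→0: —
step 13 deliver 0→4: 4={foll,b=5,log=q}
step 14 deliver 4→0: 0={lead,b=5,log=q}
step 15 deliver 0→2: 2={foll,b=5,log=q}
step 16 deliver 2→0: —
step 17 timeout(2): 2={cand,b=12,log=q}
step 18 propose(0,'s'): —
step 19 deliver 0→1: 1={foll,b=5,log=q,s}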